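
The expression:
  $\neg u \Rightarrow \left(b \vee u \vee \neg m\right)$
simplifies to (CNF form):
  $b \vee u \vee \neg m$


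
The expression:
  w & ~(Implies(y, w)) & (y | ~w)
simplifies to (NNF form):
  False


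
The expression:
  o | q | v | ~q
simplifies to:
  True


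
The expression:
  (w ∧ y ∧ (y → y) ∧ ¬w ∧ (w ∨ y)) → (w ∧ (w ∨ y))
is always true.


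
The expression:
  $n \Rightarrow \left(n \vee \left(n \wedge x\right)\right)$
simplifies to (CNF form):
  $\text{True}$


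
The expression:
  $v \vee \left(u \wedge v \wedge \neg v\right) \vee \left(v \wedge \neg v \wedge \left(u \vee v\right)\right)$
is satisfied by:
  {v: True}


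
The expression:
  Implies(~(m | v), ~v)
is always true.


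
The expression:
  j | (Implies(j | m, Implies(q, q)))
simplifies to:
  True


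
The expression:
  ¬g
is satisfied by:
  {g: False}


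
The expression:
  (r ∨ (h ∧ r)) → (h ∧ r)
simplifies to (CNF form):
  h ∨ ¬r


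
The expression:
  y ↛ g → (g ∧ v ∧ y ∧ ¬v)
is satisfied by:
  {g: True, y: False}
  {y: False, g: False}
  {y: True, g: True}


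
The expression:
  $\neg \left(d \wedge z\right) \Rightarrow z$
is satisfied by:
  {z: True}


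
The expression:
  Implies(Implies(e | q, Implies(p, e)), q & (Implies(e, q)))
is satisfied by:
  {q: True}


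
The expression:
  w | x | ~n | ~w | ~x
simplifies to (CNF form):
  True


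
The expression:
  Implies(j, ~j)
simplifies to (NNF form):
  ~j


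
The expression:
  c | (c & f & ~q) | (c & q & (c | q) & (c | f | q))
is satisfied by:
  {c: True}


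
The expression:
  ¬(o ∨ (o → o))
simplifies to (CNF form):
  False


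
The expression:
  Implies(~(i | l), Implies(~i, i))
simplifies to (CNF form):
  i | l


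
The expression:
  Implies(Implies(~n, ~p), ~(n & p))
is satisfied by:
  {p: False, n: False}
  {n: True, p: False}
  {p: True, n: False}


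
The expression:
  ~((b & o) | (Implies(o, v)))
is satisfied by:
  {o: True, v: False, b: False}


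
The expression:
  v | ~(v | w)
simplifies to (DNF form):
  v | ~w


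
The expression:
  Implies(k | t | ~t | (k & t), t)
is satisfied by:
  {t: True}


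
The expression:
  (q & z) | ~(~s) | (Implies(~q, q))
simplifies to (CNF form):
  q | s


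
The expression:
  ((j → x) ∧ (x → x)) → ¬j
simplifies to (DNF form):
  ¬j ∨ ¬x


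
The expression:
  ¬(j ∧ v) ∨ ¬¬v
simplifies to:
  True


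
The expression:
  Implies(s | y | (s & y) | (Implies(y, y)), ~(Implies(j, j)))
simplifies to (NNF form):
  False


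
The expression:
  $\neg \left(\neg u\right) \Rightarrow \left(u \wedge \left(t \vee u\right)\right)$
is always true.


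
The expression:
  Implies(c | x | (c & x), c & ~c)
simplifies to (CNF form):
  ~c & ~x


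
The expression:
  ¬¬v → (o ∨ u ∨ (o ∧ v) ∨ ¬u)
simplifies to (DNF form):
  True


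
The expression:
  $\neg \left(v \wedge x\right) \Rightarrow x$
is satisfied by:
  {x: True}


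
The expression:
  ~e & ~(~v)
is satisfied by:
  {v: True, e: False}


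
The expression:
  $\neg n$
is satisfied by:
  {n: False}


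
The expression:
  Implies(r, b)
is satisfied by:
  {b: True, r: False}
  {r: False, b: False}
  {r: True, b: True}


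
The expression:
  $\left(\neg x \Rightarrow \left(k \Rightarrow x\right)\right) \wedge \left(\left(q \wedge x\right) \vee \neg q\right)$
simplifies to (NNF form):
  $x \vee \left(\neg k \wedge \neg q\right)$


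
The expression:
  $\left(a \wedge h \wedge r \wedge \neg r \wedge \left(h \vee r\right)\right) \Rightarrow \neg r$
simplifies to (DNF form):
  $\text{True}$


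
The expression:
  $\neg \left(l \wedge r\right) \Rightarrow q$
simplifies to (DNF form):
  $q \vee \left(l \wedge r\right)$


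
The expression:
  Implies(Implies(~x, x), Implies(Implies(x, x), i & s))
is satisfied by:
  {s: True, i: True, x: False}
  {s: True, i: False, x: False}
  {i: True, s: False, x: False}
  {s: False, i: False, x: False}
  {x: True, s: True, i: True}


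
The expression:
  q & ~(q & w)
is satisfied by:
  {q: True, w: False}


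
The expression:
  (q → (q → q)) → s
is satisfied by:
  {s: True}


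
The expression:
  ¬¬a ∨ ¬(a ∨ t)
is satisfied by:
  {a: True, t: False}
  {t: False, a: False}
  {t: True, a: True}


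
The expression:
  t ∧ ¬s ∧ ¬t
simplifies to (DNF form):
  False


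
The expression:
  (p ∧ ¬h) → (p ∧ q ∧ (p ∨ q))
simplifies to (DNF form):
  h ∨ q ∨ ¬p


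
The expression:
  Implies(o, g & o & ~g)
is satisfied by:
  {o: False}


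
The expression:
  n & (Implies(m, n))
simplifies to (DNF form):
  n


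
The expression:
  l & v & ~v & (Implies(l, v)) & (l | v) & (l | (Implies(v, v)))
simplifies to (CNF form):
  False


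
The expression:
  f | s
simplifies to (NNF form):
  f | s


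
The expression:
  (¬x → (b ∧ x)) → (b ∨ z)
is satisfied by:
  {b: True, z: True, x: False}
  {b: True, z: False, x: False}
  {z: True, b: False, x: False}
  {b: False, z: False, x: False}
  {b: True, x: True, z: True}
  {b: True, x: True, z: False}
  {x: True, z: True, b: False}


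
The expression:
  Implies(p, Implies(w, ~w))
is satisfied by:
  {p: False, w: False}
  {w: True, p: False}
  {p: True, w: False}


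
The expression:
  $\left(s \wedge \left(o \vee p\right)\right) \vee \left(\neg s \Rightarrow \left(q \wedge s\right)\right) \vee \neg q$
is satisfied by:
  {s: True, q: False}
  {q: False, s: False}
  {q: True, s: True}


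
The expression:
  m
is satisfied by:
  {m: True}


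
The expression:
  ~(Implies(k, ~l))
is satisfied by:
  {k: True, l: True}


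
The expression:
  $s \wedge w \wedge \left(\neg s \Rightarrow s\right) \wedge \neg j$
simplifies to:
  $s \wedge w \wedge \neg j$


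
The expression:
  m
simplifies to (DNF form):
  m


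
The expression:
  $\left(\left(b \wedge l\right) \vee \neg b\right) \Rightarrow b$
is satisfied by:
  {b: True}


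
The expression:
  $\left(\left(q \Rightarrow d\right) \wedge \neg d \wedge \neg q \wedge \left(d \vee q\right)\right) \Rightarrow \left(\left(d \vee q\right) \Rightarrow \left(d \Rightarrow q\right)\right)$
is always true.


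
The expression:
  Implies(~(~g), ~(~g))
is always true.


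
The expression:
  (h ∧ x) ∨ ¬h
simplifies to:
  x ∨ ¬h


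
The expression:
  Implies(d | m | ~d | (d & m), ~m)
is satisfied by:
  {m: False}


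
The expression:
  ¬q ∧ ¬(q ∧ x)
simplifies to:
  ¬q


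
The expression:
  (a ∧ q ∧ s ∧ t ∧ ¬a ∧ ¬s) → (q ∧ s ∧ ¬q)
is always true.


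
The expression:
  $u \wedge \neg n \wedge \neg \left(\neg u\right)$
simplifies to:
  $u \wedge \neg n$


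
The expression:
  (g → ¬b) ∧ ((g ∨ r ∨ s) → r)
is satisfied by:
  {r: True, g: False, b: False, s: False}
  {s: True, r: True, g: False, b: False}
  {b: True, r: True, g: False, s: False}
  {s: True, b: True, r: True, g: False}
  {b: False, r: False, g: False, s: False}
  {b: True, r: False, g: False, s: False}
  {g: True, r: True, b: False, s: False}
  {s: True, g: True, r: True, b: False}


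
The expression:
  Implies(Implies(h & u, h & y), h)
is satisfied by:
  {h: True}


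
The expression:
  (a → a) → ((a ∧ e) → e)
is always true.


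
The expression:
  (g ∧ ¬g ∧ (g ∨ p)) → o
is always true.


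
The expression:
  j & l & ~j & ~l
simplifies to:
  False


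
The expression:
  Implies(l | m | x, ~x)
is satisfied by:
  {x: False}


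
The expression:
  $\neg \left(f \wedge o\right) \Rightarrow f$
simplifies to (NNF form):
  $f$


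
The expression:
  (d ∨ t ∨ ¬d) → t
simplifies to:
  t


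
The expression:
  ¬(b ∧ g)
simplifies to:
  ¬b ∨ ¬g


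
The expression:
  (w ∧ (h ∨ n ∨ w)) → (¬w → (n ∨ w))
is always true.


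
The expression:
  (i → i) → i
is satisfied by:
  {i: True}


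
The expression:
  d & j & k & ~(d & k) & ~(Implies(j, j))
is never true.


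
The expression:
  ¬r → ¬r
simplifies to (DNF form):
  True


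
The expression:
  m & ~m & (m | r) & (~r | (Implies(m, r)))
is never true.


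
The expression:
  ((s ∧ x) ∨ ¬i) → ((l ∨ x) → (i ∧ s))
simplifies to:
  i ∨ (¬l ∧ ¬x)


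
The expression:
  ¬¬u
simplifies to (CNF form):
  u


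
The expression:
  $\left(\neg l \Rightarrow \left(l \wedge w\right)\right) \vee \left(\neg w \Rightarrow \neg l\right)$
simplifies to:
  $\text{True}$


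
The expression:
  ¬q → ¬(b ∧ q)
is always true.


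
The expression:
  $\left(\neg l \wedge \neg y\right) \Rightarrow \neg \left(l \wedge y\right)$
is always true.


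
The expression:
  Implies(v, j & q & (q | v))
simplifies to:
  ~v | (j & q)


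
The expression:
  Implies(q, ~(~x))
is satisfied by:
  {x: True, q: False}
  {q: False, x: False}
  {q: True, x: True}


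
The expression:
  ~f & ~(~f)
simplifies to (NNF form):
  False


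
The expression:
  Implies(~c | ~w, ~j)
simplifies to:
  ~j | (c & w)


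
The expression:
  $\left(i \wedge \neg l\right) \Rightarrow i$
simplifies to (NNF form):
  $\text{True}$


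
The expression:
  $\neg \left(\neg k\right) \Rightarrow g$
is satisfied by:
  {g: True, k: False}
  {k: False, g: False}
  {k: True, g: True}


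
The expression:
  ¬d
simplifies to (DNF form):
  ¬d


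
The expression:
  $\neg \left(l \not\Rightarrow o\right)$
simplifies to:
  $o \vee \neg l$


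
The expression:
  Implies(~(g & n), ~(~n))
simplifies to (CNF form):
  n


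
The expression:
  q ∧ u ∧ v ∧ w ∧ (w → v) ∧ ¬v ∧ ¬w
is never true.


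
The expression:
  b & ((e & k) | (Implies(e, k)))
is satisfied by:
  {b: True, k: True, e: False}
  {b: True, e: False, k: False}
  {b: True, k: True, e: True}


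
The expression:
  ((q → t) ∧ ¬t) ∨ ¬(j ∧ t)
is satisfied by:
  {t: False, j: False}
  {j: True, t: False}
  {t: True, j: False}


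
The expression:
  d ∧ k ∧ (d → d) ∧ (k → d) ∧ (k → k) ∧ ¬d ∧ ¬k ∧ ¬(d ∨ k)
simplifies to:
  False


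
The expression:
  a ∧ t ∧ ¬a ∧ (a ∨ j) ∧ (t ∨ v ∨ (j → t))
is never true.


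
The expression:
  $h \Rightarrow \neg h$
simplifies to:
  $\neg h$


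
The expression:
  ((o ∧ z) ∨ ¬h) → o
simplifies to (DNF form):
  h ∨ o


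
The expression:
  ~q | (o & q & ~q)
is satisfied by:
  {q: False}


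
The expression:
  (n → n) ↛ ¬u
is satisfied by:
  {u: True}


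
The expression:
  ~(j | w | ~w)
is never true.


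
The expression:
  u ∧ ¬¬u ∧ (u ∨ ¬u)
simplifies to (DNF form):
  u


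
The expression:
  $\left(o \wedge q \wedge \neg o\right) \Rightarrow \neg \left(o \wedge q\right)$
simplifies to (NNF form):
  $\text{True}$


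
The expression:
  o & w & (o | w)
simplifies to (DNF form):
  o & w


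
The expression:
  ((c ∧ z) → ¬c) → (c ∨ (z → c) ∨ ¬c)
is always true.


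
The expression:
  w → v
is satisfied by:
  {v: True, w: False}
  {w: False, v: False}
  {w: True, v: True}


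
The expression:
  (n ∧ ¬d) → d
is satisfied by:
  {d: True, n: False}
  {n: False, d: False}
  {n: True, d: True}


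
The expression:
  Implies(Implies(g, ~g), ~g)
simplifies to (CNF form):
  True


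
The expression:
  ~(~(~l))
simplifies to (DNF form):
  ~l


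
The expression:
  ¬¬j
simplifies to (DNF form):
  j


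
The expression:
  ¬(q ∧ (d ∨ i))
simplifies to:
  (¬d ∧ ¬i) ∨ ¬q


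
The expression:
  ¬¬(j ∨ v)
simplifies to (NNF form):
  j ∨ v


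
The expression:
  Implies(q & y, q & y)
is always true.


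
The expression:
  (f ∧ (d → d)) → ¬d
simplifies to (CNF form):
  ¬d ∨ ¬f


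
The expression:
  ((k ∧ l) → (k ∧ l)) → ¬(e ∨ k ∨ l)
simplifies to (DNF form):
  ¬e ∧ ¬k ∧ ¬l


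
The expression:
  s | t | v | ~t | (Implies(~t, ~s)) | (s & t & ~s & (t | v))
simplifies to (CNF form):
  True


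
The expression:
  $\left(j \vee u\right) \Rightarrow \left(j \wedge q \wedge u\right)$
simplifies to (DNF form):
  $\left(u \wedge \neg u\right) \vee \left(\neg j \wedge \neg u\right) \vee \left(j \wedge q \wedge u\right) \vee \left(j \wedge q \wedge \neg j\right) \vee \left(j \wedge u \wedge \neg u\right) \vee \left(j \wedge \neg j \wedge \neg u\right) \vee \left(q \wedge u \wedge \neg u\right) \vee \left(q \wedge \neg j \wedge \neg u\right)$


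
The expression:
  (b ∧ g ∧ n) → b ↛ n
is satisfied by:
  {g: False, n: False, b: False}
  {b: True, g: False, n: False}
  {n: True, g: False, b: False}
  {b: True, n: True, g: False}
  {g: True, b: False, n: False}
  {b: True, g: True, n: False}
  {n: True, g: True, b: False}


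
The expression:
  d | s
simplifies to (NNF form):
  d | s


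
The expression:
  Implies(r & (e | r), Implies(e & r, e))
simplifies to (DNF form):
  True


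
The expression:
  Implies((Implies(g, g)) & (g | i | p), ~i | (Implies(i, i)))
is always true.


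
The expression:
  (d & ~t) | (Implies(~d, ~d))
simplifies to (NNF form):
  True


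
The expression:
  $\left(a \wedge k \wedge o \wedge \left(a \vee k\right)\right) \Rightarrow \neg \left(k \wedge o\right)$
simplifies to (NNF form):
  $\neg a \vee \neg k \vee \neg o$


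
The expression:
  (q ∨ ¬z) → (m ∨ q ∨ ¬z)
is always true.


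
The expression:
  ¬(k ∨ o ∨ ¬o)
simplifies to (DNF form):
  False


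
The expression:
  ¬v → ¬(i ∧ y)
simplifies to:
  v ∨ ¬i ∨ ¬y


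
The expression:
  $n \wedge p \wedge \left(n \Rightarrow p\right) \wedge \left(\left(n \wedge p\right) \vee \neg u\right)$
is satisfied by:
  {p: True, n: True}


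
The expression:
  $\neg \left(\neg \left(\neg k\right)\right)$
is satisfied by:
  {k: False}


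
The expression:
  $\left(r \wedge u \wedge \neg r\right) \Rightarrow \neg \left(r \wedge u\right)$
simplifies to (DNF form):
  $\text{True}$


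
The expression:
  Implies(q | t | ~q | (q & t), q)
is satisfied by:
  {q: True}


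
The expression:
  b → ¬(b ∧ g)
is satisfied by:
  {g: False, b: False}
  {b: True, g: False}
  {g: True, b: False}


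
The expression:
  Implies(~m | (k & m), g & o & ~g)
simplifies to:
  m & ~k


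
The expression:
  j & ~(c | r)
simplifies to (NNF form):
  j & ~c & ~r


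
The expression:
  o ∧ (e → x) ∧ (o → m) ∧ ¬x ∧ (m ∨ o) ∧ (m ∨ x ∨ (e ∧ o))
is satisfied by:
  {m: True, o: True, x: False, e: False}


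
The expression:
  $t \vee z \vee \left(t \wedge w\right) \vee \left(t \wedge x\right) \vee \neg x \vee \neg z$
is always true.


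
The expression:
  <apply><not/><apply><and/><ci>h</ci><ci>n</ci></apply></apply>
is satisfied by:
  {h: False, n: False}
  {n: True, h: False}
  {h: True, n: False}


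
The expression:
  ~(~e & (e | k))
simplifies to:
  e | ~k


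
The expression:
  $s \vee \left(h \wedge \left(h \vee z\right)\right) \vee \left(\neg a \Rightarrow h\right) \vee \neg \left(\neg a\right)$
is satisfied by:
  {s: True, a: True, h: True}
  {s: True, a: True, h: False}
  {s: True, h: True, a: False}
  {s: True, h: False, a: False}
  {a: True, h: True, s: False}
  {a: True, h: False, s: False}
  {h: True, a: False, s: False}


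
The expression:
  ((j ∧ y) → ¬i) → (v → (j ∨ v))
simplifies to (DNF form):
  True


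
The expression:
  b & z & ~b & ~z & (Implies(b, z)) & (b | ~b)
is never true.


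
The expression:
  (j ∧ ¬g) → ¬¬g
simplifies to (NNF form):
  g ∨ ¬j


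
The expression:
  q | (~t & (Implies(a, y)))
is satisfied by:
  {q: True, y: True, t: False, a: False}
  {q: True, y: False, t: False, a: False}
  {a: True, q: True, y: True, t: False}
  {a: True, q: True, y: False, t: False}
  {q: True, t: True, y: True, a: False}
  {q: True, t: True, y: False, a: False}
  {q: True, t: True, a: True, y: True}
  {q: True, t: True, a: True, y: False}
  {y: True, q: False, t: False, a: False}
  {q: False, y: False, t: False, a: False}
  {a: True, y: True, q: False, t: False}


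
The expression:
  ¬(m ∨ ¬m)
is never true.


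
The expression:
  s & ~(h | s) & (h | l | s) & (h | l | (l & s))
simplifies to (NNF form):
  False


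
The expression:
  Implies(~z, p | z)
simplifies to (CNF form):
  p | z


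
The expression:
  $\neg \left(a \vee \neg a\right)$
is never true.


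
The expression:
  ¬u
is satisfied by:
  {u: False}


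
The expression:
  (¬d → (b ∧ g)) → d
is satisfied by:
  {d: True, g: False, b: False}
  {g: False, b: False, d: False}
  {b: True, d: True, g: False}
  {b: True, g: False, d: False}
  {d: True, g: True, b: False}
  {g: True, d: False, b: False}
  {b: True, g: True, d: True}


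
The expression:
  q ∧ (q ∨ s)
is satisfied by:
  {q: True}


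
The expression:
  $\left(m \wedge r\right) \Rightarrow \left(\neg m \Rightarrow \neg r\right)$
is always true.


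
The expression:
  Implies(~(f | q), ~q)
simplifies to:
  True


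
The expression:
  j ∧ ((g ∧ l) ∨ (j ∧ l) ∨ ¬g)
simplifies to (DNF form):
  (j ∧ l) ∨ (j ∧ ¬g)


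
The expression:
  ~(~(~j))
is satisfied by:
  {j: False}


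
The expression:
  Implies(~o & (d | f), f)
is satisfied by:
  {o: True, f: True, d: False}
  {o: True, f: False, d: False}
  {f: True, o: False, d: False}
  {o: False, f: False, d: False}
  {d: True, o: True, f: True}
  {d: True, o: True, f: False}
  {d: True, f: True, o: False}


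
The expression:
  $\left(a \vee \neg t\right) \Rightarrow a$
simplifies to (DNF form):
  $a \vee t$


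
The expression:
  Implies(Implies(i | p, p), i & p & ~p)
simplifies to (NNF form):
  i & ~p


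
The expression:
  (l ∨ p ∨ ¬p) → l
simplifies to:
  l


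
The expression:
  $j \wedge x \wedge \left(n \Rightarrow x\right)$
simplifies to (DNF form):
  $j \wedge x$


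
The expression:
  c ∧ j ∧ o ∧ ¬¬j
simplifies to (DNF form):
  c ∧ j ∧ o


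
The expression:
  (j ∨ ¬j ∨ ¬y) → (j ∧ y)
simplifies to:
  j ∧ y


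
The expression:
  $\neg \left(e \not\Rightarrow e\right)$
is always true.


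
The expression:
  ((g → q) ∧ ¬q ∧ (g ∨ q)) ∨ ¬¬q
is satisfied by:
  {q: True}


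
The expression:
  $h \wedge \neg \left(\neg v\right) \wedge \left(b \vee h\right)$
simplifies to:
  $h \wedge v$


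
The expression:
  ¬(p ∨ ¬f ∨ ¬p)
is never true.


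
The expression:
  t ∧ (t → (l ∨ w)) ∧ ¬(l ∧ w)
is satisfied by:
  {t: True, l: True, w: False}
  {t: True, w: True, l: False}


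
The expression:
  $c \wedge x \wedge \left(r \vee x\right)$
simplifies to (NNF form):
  $c \wedge x$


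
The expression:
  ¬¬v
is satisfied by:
  {v: True}


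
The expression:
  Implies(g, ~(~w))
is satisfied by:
  {w: True, g: False}
  {g: False, w: False}
  {g: True, w: True}


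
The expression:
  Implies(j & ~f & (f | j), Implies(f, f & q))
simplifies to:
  True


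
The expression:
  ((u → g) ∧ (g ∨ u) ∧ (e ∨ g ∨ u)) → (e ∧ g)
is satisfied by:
  {e: True, g: False}
  {g: False, e: False}
  {g: True, e: True}


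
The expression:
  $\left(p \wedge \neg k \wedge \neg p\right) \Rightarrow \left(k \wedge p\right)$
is always true.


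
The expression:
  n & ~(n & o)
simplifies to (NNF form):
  n & ~o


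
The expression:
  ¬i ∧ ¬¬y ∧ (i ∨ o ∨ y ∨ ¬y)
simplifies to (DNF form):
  y ∧ ¬i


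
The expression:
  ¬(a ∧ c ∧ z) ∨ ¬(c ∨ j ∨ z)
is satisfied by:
  {c: False, z: False, a: False}
  {a: True, c: False, z: False}
  {z: True, c: False, a: False}
  {a: True, z: True, c: False}
  {c: True, a: False, z: False}
  {a: True, c: True, z: False}
  {z: True, c: True, a: False}


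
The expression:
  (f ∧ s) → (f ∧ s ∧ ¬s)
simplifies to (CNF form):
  ¬f ∨ ¬s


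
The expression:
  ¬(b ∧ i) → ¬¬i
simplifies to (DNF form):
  i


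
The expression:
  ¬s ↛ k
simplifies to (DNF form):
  k ∨ ¬s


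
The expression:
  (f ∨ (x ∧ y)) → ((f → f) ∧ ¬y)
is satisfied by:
  {x: False, y: False, f: False}
  {f: True, x: False, y: False}
  {x: True, f: False, y: False}
  {f: True, x: True, y: False}
  {y: True, f: False, x: False}


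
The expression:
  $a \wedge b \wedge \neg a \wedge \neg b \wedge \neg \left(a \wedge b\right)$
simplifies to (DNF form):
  $\text{False}$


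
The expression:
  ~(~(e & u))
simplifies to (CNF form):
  e & u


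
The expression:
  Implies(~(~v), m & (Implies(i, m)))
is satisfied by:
  {m: True, v: False}
  {v: False, m: False}
  {v: True, m: True}


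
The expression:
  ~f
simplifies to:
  ~f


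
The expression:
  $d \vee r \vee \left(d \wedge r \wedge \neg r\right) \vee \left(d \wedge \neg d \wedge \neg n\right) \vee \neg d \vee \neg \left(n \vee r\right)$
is always true.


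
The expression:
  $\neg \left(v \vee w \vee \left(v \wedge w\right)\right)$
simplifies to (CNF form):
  $\neg v \wedge \neg w$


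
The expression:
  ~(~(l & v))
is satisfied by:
  {v: True, l: True}


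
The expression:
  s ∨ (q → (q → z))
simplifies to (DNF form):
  s ∨ z ∨ ¬q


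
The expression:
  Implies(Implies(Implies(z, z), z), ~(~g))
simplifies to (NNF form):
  g | ~z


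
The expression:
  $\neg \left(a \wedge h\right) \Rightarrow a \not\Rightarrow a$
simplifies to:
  $a \wedge h$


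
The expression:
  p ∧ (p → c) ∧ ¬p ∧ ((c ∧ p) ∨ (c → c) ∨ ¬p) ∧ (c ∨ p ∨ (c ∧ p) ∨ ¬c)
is never true.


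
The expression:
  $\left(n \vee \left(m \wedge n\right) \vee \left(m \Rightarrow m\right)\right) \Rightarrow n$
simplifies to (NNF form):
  $n$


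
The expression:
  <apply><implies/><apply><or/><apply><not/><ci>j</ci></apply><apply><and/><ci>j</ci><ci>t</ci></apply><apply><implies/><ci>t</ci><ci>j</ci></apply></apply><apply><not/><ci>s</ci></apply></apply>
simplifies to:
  <apply><not/><ci>s</ci></apply>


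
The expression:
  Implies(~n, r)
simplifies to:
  n | r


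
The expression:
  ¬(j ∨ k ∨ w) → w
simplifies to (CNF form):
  j ∨ k ∨ w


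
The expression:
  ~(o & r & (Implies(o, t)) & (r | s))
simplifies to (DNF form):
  ~o | ~r | ~t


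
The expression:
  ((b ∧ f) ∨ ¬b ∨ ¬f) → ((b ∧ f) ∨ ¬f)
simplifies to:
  b ∨ ¬f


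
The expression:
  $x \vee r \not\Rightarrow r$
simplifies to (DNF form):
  $x$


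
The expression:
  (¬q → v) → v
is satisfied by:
  {v: True, q: False}
  {q: False, v: False}
  {q: True, v: True}


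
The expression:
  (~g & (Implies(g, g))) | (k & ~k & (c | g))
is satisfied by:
  {g: False}


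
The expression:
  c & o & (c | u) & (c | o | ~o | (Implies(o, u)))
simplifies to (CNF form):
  c & o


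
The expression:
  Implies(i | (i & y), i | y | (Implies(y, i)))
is always true.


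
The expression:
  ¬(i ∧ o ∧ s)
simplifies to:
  ¬i ∨ ¬o ∨ ¬s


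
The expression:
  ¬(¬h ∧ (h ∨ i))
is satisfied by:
  {h: True, i: False}
  {i: False, h: False}
  {i: True, h: True}


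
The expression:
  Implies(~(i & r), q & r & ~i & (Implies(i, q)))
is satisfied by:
  {r: True, i: True, q: True}
  {r: True, i: True, q: False}
  {r: True, q: True, i: False}


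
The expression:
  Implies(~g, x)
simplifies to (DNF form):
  g | x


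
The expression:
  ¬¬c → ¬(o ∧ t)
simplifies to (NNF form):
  ¬c ∨ ¬o ∨ ¬t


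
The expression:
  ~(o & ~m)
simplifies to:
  m | ~o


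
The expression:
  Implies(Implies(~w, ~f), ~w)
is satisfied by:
  {w: False}


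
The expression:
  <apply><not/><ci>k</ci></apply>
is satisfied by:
  {k: False}


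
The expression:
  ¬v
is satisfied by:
  {v: False}


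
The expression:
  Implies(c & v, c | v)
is always true.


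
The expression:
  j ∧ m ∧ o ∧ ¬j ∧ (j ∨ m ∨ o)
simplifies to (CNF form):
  False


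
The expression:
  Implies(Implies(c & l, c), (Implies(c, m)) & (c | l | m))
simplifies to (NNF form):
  m | (l & ~c)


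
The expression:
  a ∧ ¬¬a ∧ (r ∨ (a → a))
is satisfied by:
  {a: True}


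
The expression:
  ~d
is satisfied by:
  {d: False}


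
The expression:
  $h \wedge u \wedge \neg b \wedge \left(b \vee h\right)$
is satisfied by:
  {h: True, u: True, b: False}


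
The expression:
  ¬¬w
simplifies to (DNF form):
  w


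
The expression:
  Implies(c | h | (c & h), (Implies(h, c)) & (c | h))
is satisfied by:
  {c: True, h: False}
  {h: False, c: False}
  {h: True, c: True}


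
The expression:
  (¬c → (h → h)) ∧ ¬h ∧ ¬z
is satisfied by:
  {h: False, z: False}


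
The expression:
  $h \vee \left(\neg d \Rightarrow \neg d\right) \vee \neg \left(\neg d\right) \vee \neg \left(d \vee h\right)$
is always true.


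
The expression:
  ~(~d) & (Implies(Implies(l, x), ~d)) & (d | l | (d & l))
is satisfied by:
  {d: True, l: True, x: False}


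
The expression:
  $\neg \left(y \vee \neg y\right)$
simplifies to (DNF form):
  $\text{False}$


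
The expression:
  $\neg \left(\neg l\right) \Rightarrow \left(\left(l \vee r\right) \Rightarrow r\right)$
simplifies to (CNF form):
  $r \vee \neg l$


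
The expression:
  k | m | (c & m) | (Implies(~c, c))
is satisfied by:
  {c: True, k: True, m: True}
  {c: True, k: True, m: False}
  {c: True, m: True, k: False}
  {c: True, m: False, k: False}
  {k: True, m: True, c: False}
  {k: True, m: False, c: False}
  {m: True, k: False, c: False}


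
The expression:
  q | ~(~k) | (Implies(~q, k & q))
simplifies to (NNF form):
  k | q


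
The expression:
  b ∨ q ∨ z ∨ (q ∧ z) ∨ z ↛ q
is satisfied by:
  {b: True, q: True, z: True}
  {b: True, q: True, z: False}
  {b: True, z: True, q: False}
  {b: True, z: False, q: False}
  {q: True, z: True, b: False}
  {q: True, z: False, b: False}
  {z: True, q: False, b: False}


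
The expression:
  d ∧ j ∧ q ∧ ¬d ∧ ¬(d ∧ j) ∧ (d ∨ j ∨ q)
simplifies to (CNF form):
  False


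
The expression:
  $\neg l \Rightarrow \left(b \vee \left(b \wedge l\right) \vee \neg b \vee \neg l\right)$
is always true.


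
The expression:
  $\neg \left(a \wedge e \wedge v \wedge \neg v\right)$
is always true.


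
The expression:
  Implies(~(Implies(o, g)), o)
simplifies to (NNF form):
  True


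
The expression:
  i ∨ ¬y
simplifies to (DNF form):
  i ∨ ¬y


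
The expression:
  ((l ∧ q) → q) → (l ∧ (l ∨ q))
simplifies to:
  l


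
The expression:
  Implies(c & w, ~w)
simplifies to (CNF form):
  ~c | ~w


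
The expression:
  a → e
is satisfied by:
  {e: True, a: False}
  {a: False, e: False}
  {a: True, e: True}


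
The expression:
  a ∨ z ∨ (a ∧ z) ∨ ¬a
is always true.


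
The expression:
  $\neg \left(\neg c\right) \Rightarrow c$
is always true.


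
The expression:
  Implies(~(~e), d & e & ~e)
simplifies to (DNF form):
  ~e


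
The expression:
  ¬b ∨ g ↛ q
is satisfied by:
  {g: True, b: False, q: False}
  {g: False, b: False, q: False}
  {q: True, g: True, b: False}
  {q: True, g: False, b: False}
  {b: True, g: True, q: False}


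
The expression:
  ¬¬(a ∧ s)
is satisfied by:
  {a: True, s: True}


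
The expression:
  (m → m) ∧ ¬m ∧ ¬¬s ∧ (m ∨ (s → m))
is never true.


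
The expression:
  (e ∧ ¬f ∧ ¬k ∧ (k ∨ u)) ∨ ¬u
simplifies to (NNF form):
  (e ∧ ¬f ∧ ¬k) ∨ ¬u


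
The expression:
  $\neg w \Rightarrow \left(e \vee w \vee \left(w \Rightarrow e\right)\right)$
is always true.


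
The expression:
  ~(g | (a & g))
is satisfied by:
  {g: False}


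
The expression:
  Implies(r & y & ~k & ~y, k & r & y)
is always true.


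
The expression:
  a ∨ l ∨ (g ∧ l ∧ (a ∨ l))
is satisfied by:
  {a: True, l: True}
  {a: True, l: False}
  {l: True, a: False}


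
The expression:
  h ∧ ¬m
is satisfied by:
  {h: True, m: False}


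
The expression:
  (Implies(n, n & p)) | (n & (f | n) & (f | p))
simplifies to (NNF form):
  f | p | ~n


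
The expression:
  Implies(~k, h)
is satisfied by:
  {k: True, h: True}
  {k: True, h: False}
  {h: True, k: False}


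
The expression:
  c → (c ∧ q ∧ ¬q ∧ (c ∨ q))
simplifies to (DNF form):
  ¬c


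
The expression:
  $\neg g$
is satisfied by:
  {g: False}


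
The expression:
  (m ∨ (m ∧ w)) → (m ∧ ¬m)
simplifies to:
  ¬m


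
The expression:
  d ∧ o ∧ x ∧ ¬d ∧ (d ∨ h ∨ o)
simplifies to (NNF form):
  False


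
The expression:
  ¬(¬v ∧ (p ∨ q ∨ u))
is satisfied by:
  {v: True, q: False, u: False, p: False}
  {v: True, p: True, q: False, u: False}
  {v: True, u: True, q: False, p: False}
  {v: True, p: True, u: True, q: False}
  {v: True, q: True, u: False, p: False}
  {v: True, p: True, q: True, u: False}
  {v: True, u: True, q: True, p: False}
  {v: True, p: True, u: True, q: True}
  {p: False, q: False, u: False, v: False}


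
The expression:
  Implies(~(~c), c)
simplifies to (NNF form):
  True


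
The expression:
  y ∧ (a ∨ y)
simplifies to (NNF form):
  y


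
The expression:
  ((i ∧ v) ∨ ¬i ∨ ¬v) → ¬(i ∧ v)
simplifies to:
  ¬i ∨ ¬v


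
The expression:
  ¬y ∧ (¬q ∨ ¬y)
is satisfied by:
  {y: False}


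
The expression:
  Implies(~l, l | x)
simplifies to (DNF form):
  l | x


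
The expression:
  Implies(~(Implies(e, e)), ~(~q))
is always true.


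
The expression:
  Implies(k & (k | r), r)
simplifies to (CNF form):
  r | ~k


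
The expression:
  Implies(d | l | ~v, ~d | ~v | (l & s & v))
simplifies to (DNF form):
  ~d | ~v | (l & s)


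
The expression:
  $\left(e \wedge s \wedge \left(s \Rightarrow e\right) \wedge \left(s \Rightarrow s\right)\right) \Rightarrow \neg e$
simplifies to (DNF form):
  $\neg e \vee \neg s$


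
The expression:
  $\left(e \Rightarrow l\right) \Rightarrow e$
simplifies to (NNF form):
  $e$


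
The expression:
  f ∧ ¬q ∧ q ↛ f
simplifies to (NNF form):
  False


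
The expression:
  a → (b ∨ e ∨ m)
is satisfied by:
  {b: True, m: True, e: True, a: False}
  {b: True, m: True, e: False, a: False}
  {b: True, e: True, m: False, a: False}
  {b: True, e: False, m: False, a: False}
  {m: True, e: True, b: False, a: False}
  {m: True, b: False, e: False, a: False}
  {m: False, e: True, b: False, a: False}
  {m: False, b: False, e: False, a: False}
  {b: True, a: True, m: True, e: True}
  {b: True, a: True, m: True, e: False}
  {b: True, a: True, e: True, m: False}
  {b: True, a: True, e: False, m: False}
  {a: True, m: True, e: True, b: False}
  {a: True, m: True, e: False, b: False}
  {a: True, e: True, m: False, b: False}


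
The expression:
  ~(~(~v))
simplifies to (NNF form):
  ~v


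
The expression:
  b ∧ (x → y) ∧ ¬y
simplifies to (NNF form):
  b ∧ ¬x ∧ ¬y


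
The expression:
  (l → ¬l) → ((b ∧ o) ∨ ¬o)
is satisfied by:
  {b: True, l: True, o: False}
  {b: True, o: False, l: False}
  {l: True, o: False, b: False}
  {l: False, o: False, b: False}
  {b: True, l: True, o: True}
  {b: True, o: True, l: False}
  {l: True, o: True, b: False}


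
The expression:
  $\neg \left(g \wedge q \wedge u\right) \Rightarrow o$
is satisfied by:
  {q: True, o: True, u: True, g: True}
  {q: True, o: True, u: True, g: False}
  {q: True, o: True, g: True, u: False}
  {q: True, o: True, g: False, u: False}
  {o: True, u: True, g: True, q: False}
  {o: True, u: True, g: False, q: False}
  {o: True, u: False, g: True, q: False}
  {o: True, u: False, g: False, q: False}
  {q: True, u: True, g: True, o: False}


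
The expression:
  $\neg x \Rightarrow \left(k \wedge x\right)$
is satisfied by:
  {x: True}


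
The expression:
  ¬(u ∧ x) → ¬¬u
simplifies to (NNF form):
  u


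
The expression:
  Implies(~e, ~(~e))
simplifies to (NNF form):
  e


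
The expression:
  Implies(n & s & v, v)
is always true.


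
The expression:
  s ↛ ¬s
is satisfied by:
  {s: True}


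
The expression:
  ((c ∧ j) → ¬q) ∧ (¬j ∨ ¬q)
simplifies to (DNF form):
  ¬j ∨ ¬q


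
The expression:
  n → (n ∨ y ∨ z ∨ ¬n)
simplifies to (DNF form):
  True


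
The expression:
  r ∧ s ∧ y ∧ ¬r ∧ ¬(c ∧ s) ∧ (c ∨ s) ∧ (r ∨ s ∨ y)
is never true.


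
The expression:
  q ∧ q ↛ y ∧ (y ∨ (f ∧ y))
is never true.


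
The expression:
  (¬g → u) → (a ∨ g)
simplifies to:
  a ∨ g ∨ ¬u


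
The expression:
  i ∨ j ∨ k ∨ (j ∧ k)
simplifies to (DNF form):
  i ∨ j ∨ k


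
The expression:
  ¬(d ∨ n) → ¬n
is always true.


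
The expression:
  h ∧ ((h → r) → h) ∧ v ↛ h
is never true.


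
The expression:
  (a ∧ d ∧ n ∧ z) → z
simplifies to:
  True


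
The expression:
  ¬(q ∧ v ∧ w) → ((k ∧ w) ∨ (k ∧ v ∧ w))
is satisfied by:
  {k: True, q: True, w: True, v: True}
  {k: True, q: True, w: True, v: False}
  {k: True, w: True, v: True, q: False}
  {k: True, w: True, v: False, q: False}
  {q: True, w: True, v: True, k: False}


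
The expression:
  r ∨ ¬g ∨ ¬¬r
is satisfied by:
  {r: True, g: False}
  {g: False, r: False}
  {g: True, r: True}


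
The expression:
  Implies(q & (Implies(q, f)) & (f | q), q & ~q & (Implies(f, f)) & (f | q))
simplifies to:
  ~f | ~q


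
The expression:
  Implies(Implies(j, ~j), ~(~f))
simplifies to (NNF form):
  f | j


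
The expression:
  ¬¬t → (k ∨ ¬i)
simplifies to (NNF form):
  k ∨ ¬i ∨ ¬t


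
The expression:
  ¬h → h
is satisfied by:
  {h: True}


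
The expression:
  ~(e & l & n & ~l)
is always true.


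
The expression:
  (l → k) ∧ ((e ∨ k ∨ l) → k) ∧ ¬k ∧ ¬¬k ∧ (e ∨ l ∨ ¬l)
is never true.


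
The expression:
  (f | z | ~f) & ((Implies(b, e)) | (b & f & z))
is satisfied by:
  {e: True, f: True, z: True, b: False}
  {e: True, f: True, z: False, b: False}
  {e: True, z: True, f: False, b: False}
  {e: True, z: False, f: False, b: False}
  {f: True, z: True, e: False, b: False}
  {f: True, z: False, e: False, b: False}
  {z: True, e: False, f: False, b: False}
  {z: False, e: False, f: False, b: False}
  {b: True, e: True, f: True, z: True}
  {b: True, e: True, f: True, z: False}
  {b: True, e: True, z: True, f: False}
  {b: True, e: True, z: False, f: False}
  {b: True, f: True, z: True, e: False}


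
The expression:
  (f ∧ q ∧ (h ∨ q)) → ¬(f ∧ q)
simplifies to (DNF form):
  ¬f ∨ ¬q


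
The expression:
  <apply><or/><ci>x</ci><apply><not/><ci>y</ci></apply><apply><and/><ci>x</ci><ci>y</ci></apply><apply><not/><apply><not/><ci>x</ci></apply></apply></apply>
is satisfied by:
  {x: True, y: False}
  {y: False, x: False}
  {y: True, x: True}


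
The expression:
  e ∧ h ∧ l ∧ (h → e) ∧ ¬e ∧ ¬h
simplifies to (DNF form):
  False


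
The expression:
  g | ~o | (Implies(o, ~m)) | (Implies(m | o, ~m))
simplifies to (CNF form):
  g | ~m | ~o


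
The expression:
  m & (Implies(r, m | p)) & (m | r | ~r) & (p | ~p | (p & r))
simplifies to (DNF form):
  m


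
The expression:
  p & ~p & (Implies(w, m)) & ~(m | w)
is never true.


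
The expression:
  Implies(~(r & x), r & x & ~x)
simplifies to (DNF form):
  r & x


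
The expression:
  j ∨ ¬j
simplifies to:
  True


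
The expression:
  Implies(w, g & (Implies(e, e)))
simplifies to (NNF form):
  g | ~w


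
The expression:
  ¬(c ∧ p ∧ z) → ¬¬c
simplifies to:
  c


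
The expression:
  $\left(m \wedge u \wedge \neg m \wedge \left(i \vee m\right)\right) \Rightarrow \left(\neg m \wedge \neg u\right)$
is always true.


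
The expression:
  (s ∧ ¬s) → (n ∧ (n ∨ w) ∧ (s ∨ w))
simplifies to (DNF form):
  True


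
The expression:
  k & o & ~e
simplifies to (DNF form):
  k & o & ~e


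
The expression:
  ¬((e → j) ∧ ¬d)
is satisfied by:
  {d: True, e: True, j: False}
  {d: True, e: False, j: False}
  {j: True, d: True, e: True}
  {j: True, d: True, e: False}
  {e: True, j: False, d: False}


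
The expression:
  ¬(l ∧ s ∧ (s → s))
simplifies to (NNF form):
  ¬l ∨ ¬s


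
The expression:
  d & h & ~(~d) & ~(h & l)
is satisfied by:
  {h: True, d: True, l: False}


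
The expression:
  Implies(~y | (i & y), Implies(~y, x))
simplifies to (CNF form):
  x | y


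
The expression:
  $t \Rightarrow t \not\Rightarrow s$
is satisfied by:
  {s: False, t: False}
  {t: True, s: False}
  {s: True, t: False}


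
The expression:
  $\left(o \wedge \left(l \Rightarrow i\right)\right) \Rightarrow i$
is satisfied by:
  {i: True, l: True, o: False}
  {i: True, o: False, l: False}
  {l: True, o: False, i: False}
  {l: False, o: False, i: False}
  {i: True, l: True, o: True}
  {i: True, o: True, l: False}
  {l: True, o: True, i: False}


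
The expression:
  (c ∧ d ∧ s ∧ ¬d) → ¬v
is always true.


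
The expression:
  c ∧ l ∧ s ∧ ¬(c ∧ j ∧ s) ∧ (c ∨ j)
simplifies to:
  c ∧ l ∧ s ∧ ¬j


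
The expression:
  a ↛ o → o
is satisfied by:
  {o: True, a: False}
  {a: False, o: False}
  {a: True, o: True}


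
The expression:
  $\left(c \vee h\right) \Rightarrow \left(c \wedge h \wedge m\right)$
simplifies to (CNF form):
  $\left(c \vee \neg h\right) \wedge \left(h \vee \neg c\right) \wedge \left(m \vee \neg h\right)$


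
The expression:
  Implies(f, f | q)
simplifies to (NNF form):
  True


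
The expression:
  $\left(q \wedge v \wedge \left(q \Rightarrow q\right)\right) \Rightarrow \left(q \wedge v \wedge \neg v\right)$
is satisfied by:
  {v: False, q: False}
  {q: True, v: False}
  {v: True, q: False}


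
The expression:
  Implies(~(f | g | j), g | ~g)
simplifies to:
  True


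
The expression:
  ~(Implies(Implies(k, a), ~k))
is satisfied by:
  {a: True, k: True}


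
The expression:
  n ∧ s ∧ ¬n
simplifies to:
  False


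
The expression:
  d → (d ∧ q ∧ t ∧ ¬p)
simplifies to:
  (q ∧ t ∧ ¬p) ∨ ¬d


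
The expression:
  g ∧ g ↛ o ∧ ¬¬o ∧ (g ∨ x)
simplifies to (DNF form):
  False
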